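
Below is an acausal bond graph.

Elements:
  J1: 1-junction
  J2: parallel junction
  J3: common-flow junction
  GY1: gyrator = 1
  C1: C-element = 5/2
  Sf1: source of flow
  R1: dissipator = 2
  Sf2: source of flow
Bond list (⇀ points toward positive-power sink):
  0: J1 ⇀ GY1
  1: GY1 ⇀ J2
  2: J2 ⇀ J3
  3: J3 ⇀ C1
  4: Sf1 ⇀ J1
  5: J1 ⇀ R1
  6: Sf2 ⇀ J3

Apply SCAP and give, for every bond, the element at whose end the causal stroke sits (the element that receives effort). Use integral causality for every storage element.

#0 |J1
#1 |J2
#2 |J3
#3 |J3
#4 |Sf1
#5 |J1
#6 |Sf2

#4 |Sf1  (Sf1: flow source, stroke at near end)
#6 |Sf2  (Sf2 (Sf) sets flow on bond)
#0 |J1  (J1 flow already set via bond 4)
#5 |J1  (J1 flow already set via bond 4)
#2 |J3  (common-f at J3 fixed by 6)
#3 |J3  (J3 flow already set via bond 6)
#1 |J2  (GY GY1: same side as bond 0)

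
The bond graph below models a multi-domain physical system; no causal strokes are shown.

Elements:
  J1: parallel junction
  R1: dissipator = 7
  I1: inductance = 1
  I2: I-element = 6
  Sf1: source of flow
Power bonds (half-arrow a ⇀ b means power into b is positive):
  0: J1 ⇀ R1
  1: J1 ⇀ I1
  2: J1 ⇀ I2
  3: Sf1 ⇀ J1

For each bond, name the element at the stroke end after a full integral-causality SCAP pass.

bond 0 stroke at J1
bond 1 stroke at I1
bond 2 stroke at I2
bond 3 stroke at Sf1

#3 stroke at Sf1  (Sf1 (Sf) sets flow on bond)
#1 stroke at I1  (I1 integral (f out))
#2 stroke at I2  (I2 integral (f out))
#0 stroke at J1  (J1: last free bond brings effort in)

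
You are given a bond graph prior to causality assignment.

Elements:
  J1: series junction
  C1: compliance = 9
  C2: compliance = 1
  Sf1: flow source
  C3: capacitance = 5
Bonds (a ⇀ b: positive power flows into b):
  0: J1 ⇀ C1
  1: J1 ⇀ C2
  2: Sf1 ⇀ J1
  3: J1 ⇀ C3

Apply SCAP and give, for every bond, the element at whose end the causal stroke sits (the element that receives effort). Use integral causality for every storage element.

b0 stroke at J1
b1 stroke at J1
b2 stroke at Sf1
b3 stroke at J1

β2 |Sf1  (source Sf1 imposes f)
β0 |J1  (common-f at J1 fixed by 2)
β1 |J1  (J1 flow already set via bond 2)
β3 |J1  (1-jn J1 has f-setter on 2)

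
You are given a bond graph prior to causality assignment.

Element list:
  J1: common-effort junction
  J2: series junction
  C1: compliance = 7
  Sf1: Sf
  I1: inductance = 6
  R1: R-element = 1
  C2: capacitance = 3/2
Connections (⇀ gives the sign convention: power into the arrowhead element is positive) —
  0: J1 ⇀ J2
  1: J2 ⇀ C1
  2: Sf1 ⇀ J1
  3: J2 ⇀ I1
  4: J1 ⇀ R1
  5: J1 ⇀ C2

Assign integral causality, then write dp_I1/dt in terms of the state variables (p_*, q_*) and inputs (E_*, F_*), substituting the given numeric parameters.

β2 →Sf1  (Sf1: flow source, stroke at near end)
β1 →J2  (prefer integral on C1)
β3 →I1  (I1: I, integral causality)
β0 →J2  (J2: bond 3 brought flow, rest push out)
β5 →J1  (C2: C, integral causality)
β4 →R1  (J1 effort already set via bond 5)

dp_I1/dt = -q_C1/7 + 2*q_C2/3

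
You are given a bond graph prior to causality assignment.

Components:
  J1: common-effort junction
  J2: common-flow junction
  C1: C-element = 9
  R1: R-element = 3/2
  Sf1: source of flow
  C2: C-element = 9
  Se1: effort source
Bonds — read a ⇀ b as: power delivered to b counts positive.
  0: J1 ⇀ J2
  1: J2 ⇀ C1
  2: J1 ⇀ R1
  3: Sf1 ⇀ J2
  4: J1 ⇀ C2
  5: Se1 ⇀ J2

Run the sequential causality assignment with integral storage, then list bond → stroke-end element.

β3 stroke at Sf1  (Sf1 (Sf) sets flow on bond)
β5 stroke at J2  (Se1: effort source, stroke at far end)
β0 stroke at J2  (J2 flow already set via bond 3)
β1 stroke at J2  (J2: bond 3 brought flow, rest push out)
β4 stroke at J1  (C2 integral (e out))
β2 stroke at R1  (J1 effort already set via bond 4)

β0 stroke→J2
β1 stroke→J2
β2 stroke→R1
β3 stroke→Sf1
β4 stroke→J1
β5 stroke→J2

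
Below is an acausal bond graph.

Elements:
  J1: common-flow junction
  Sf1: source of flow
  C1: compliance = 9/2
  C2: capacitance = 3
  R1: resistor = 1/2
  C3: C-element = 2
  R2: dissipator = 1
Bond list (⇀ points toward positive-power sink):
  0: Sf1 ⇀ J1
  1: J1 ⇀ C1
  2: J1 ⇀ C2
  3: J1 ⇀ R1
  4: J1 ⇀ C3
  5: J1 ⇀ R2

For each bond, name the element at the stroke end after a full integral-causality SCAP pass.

#0 stroke at Sf1
#1 stroke at J1
#2 stroke at J1
#3 stroke at J1
#4 stroke at J1
#5 stroke at J1

#0 stroke→Sf1  (Sf1 (Sf) sets flow on bond)
#1 stroke→J1  (1-jn J1 has f-setter on 0)
#2 stroke→J1  (1-jn J1 has f-setter on 0)
#3 stroke→J1  (1-jn J1 has f-setter on 0)
#4 stroke→J1  (J1 flow already set via bond 0)
#5 stroke→J1  (J1 flow already set via bond 0)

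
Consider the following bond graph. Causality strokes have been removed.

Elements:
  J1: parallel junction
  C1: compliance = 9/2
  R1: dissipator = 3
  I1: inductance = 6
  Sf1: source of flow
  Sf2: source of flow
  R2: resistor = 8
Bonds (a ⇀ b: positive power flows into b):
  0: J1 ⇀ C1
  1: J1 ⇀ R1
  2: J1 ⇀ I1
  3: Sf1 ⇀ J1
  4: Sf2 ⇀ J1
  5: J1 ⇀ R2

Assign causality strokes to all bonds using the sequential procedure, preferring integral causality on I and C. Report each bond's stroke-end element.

#3 stroke at Sf1  (Sf1 fixes flow; stroke at Sf1)
#4 stroke at Sf2  (Sf2 fixes flow; stroke at Sf2)
#0 stroke at J1  (prefer integral on C1)
#1 stroke at R1  (J1: bond 0 brought effort, rest push out)
#2 stroke at I1  (common-e at J1 fixed by 0)
#5 stroke at R2  (0-jn J1 has e-setter on 0)

#0 stroke→J1
#1 stroke→R1
#2 stroke→I1
#3 stroke→Sf1
#4 stroke→Sf2
#5 stroke→R2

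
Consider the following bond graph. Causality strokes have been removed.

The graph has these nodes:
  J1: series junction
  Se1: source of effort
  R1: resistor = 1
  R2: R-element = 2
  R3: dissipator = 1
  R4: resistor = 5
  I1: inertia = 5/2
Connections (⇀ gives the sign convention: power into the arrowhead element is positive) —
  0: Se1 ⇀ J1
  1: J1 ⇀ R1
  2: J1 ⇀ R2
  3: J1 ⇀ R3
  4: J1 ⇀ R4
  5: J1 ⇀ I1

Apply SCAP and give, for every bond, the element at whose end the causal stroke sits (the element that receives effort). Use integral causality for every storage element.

β0 →J1  (Se1: effort source, stroke at far end)
β5 →I1  (I1: I, integral causality)
β1 →J1  (J1 flow already set via bond 5)
β2 →J1  (J1: bond 5 brought flow, rest push out)
β3 →J1  (J1: bond 5 brought flow, rest push out)
β4 →J1  (J1 flow already set via bond 5)

β0 stroke→J1
β1 stroke→J1
β2 stroke→J1
β3 stroke→J1
β4 stroke→J1
β5 stroke→I1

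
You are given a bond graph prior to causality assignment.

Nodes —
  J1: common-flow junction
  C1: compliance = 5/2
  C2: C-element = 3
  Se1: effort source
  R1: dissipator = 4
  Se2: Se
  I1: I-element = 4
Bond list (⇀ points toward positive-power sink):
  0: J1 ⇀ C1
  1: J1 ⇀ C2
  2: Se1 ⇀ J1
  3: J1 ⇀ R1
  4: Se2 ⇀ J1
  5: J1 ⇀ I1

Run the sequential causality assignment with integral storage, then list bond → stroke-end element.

b2 stroke→J1  (Se1: effort source, stroke at far end)
b4 stroke→J1  (Se2 fixes effort; stroke away)
b0 stroke→J1  (C1 integral (e out))
b1 stroke→J1  (C2 outputs effort q/C2)
b5 stroke→I1  (I1 outputs flow p/I1)
b3 stroke→J1  (1-jn J1 has f-setter on 5)

β0 stroke→J1
β1 stroke→J1
β2 stroke→J1
β3 stroke→J1
β4 stroke→J1
β5 stroke→I1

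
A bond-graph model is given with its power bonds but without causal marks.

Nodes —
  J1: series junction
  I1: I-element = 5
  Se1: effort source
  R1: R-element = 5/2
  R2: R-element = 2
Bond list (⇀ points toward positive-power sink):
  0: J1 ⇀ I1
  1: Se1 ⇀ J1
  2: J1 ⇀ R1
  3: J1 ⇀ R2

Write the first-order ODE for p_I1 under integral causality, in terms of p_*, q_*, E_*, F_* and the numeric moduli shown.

dp_I1/dt = E_Se1 - 9*p_I1/10

β1 stroke→J1  (Se1 (Se) sets effort on bond)
β0 stroke→I1  (I1 integral (f out))
β2 stroke→J1  (J1 flow already set via bond 0)
β3 stroke→J1  (J1: bond 0 brought flow, rest push out)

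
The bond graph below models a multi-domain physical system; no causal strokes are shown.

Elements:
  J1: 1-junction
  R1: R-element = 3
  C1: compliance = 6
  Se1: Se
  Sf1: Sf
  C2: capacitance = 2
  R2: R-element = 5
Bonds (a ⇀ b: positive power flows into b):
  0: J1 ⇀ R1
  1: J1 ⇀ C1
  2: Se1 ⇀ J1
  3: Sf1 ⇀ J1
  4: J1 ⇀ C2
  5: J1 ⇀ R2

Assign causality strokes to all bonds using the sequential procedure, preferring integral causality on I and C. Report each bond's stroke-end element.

bond 2 stroke→J1  (Se1 fixes effort; stroke away)
bond 3 stroke→Sf1  (Sf1 (Sf) sets flow on bond)
bond 0 stroke→J1  (1-jn J1 has f-setter on 3)
bond 1 stroke→J1  (J1 flow already set via bond 3)
bond 4 stroke→J1  (J1: bond 3 brought flow, rest push out)
bond 5 stroke→J1  (common-f at J1 fixed by 3)

bond 0 stroke→J1
bond 1 stroke→J1
bond 2 stroke→J1
bond 3 stroke→Sf1
bond 4 stroke→J1
bond 5 stroke→J1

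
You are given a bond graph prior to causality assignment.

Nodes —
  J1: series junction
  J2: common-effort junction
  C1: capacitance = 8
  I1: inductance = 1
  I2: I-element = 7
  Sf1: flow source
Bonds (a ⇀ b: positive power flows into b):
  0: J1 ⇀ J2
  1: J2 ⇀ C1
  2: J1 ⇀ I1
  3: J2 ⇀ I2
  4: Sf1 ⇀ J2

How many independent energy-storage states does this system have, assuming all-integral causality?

β4 |Sf1  (Sf1: flow source, stroke at near end)
β1 |J2  (C1 outputs effort q/C1)
β0 |J1  (J2 effort already set via bond 1)
β3 |I2  (common-e at J2 fixed by 1)
β2 |I1  (J1: last free bond brings flow in)

3  (C1, I1, I2 all integral)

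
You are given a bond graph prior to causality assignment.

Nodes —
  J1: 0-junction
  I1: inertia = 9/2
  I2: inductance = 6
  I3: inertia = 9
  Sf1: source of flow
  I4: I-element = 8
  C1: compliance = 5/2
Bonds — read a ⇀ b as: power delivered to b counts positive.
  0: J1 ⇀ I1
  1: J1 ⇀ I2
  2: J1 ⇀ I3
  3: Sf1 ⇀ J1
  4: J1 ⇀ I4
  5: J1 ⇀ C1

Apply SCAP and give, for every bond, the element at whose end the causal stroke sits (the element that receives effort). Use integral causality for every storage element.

b0 →I1
b1 →I2
b2 →I3
b3 →Sf1
b4 →I4
b5 →J1

bond 3 stroke→Sf1  (Sf1: flow source, stroke at near end)
bond 0 stroke→I1  (I1 integral (f out))
bond 1 stroke→I2  (prefer integral on I2)
bond 2 stroke→I3  (I3: I, integral causality)
bond 4 stroke→I4  (I4 integral (f out))
bond 5 stroke→J1  (only one effort-in slot at J1)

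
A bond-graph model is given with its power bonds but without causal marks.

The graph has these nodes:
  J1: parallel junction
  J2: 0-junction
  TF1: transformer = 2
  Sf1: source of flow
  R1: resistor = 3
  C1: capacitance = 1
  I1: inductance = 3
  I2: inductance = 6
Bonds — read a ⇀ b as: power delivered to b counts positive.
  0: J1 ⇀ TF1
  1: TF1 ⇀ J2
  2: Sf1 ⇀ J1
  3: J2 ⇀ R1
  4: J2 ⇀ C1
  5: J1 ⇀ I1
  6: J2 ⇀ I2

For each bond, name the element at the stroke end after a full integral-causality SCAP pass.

b2 |Sf1  (Sf1: flow source, stroke at near end)
b4 |J2  (C1: C, integral causality)
b1 |TF1  (0-jn J2 has e-setter on 4)
b3 |R1  (J2 effort already set via bond 4)
b6 |I2  (J2 effort already set via bond 4)
b0 |J1  (TF1 one-in-one-out from 1)
b5 |I1  (J1 effort already set via bond 0)

β0 →J1
β1 →TF1
β2 →Sf1
β3 →R1
β4 →J2
β5 →I1
β6 →I2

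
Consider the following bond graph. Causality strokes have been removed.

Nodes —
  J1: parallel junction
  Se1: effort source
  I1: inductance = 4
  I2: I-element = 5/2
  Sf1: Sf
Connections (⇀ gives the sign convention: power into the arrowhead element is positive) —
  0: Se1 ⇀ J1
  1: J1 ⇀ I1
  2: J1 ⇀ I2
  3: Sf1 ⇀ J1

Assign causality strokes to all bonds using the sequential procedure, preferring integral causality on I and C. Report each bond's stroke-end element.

#0 stroke at J1  (source Se1 imposes e)
#3 stroke at Sf1  (Sf1 fixes flow; stroke at Sf1)
#1 stroke at I1  (0-jn J1 has e-setter on 0)
#2 stroke at I2  (0-jn J1 has e-setter on 0)

bond 0 |J1
bond 1 |I1
bond 2 |I2
bond 3 |Sf1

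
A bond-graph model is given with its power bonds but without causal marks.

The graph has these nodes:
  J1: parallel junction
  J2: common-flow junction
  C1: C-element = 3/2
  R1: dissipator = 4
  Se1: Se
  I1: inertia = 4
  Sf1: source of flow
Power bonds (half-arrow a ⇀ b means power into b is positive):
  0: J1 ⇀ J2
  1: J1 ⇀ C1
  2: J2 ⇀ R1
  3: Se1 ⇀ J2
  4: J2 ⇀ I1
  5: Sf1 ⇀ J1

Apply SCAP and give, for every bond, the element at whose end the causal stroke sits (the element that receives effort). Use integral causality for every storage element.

b0 |J2
b1 |J1
b2 |J2
b3 |J2
b4 |I1
b5 |Sf1

b3 stroke at J2  (Se1 (Se) sets effort on bond)
b5 stroke at Sf1  (Sf1 (Sf) sets flow on bond)
b1 stroke at J1  (C1: C, integral causality)
b0 stroke at J2  (common-e at J1 fixed by 1)
b4 stroke at I1  (prefer integral on I1)
b2 stroke at J2  (common-f at J2 fixed by 4)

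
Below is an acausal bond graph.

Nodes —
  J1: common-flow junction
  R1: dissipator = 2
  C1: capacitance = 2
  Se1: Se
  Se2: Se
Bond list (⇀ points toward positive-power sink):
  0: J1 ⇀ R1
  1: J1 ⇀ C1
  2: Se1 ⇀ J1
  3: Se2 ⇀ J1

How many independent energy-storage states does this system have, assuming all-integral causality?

bond 2 stroke at J1  (Se1 (Se) sets effort on bond)
bond 3 stroke at J1  (Se2 fixes effort; stroke away)
bond 1 stroke at J1  (C1 outputs effort q/C1)
bond 0 stroke at R1  (J1: last free bond brings flow in)

1  (C1 all integral)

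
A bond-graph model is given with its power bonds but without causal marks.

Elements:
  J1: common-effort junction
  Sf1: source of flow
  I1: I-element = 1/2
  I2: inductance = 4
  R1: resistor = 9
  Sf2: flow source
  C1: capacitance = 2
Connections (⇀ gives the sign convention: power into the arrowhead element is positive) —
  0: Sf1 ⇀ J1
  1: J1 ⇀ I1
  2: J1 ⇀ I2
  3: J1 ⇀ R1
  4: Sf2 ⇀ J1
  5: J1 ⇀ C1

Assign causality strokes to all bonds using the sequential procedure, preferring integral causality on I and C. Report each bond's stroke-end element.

bond 0 →Sf1
bond 1 →I1
bond 2 →I2
bond 3 →R1
bond 4 →Sf2
bond 5 →J1

#0 →Sf1  (Sf1 (Sf) sets flow on bond)
#4 →Sf2  (source Sf2 imposes f)
#1 →I1  (I1 outputs flow p/I1)
#2 →I2  (prefer integral on I2)
#5 →J1  (C1: C, integral causality)
#3 →R1  (0-jn J1 has e-setter on 5)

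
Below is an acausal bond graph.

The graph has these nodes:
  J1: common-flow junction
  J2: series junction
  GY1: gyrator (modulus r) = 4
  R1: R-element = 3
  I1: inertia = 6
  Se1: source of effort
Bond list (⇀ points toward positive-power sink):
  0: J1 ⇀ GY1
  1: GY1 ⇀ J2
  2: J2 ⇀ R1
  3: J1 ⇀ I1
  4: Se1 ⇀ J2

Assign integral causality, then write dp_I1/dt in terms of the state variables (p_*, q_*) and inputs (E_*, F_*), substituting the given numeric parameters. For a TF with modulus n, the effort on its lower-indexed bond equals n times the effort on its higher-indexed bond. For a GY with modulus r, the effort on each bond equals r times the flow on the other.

dp_I1/dt = -4*E_Se1/3 - 8*p_I1/9

bond 4 stroke→J2  (Se1 fixes effort; stroke away)
bond 3 stroke→I1  (I1: I, integral causality)
bond 0 stroke→J1  (J1 flow already set via bond 3)
bond 1 stroke→J2  (GY1 both-in/both-out from 0)
bond 2 stroke→R1  (J2: last free bond brings flow in)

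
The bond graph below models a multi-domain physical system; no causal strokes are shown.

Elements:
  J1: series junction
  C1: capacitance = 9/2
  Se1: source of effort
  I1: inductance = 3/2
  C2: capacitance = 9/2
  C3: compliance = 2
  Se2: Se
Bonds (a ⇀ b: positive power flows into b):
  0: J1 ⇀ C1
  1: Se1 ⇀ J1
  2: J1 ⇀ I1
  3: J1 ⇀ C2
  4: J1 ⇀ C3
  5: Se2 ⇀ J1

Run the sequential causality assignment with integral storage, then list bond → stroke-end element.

β0 |J1
β1 |J1
β2 |I1
β3 |J1
β4 |J1
β5 |J1

#1 →J1  (source Se1 imposes e)
#5 →J1  (Se2 (Se) sets effort on bond)
#0 →J1  (C1: C, integral causality)
#2 →I1  (I1 outputs flow p/I1)
#3 →J1  (1-jn J1 has f-setter on 2)
#4 →J1  (J1: bond 2 brought flow, rest push out)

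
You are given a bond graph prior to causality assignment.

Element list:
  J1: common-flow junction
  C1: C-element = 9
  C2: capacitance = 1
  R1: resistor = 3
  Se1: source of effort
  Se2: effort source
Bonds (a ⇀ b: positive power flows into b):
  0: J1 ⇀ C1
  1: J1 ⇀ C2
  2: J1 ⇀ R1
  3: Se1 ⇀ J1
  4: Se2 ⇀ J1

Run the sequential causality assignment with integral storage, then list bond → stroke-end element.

β0 stroke at J1
β1 stroke at J1
β2 stroke at R1
β3 stroke at J1
β4 stroke at J1

#3 |J1  (source Se1 imposes e)
#4 |J1  (Se2: effort source, stroke at far end)
#0 |J1  (C1 integral (e out))
#1 |J1  (prefer integral on C2)
#2 |R1  (only one flow-in slot at J1)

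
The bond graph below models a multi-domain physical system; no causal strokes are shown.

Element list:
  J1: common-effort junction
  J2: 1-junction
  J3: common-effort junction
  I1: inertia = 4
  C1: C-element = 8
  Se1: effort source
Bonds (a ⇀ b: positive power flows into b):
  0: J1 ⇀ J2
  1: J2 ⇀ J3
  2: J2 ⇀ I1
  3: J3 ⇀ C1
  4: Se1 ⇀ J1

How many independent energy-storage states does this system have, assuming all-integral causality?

2  (C1, I1 all integral)

#4 |J1  (Se1: effort source, stroke at far end)
#0 |J2  (J1 effort already set via bond 4)
#2 |I1  (prefer integral on I1)
#1 |J2  (common-f at J2 fixed by 2)
#3 |J3  (J3 needs exactly one e-in)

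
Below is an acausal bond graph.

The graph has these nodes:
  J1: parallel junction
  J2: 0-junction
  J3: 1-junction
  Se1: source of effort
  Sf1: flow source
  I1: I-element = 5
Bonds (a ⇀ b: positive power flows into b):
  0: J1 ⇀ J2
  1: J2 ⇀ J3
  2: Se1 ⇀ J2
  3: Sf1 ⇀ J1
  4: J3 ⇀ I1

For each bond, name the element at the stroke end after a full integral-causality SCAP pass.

#0 →J1
#1 →J3
#2 →J2
#3 →Sf1
#4 →I1

β2 stroke→J2  (source Se1 imposes e)
β3 stroke→Sf1  (Sf1: flow source, stroke at near end)
β0 stroke→J1  (closing 0-jn rule on J1)
β1 stroke→J3  (J2: bond 2 brought effort, rest push out)
β4 stroke→I1  (J3: last free bond brings flow in)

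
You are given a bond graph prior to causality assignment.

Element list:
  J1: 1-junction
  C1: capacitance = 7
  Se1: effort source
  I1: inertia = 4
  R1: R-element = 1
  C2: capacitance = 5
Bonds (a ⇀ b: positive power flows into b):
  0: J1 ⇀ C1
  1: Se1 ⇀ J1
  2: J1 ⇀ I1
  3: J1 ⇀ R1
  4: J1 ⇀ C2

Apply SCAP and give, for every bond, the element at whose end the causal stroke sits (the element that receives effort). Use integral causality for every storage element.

β0 →J1
β1 →J1
β2 →I1
β3 →J1
β4 →J1

β1 stroke at J1  (source Se1 imposes e)
β0 stroke at J1  (C1 integral (e out))
β2 stroke at I1  (I1 integral (f out))
β3 stroke at J1  (1-jn J1 has f-setter on 2)
β4 stroke at J1  (common-f at J1 fixed by 2)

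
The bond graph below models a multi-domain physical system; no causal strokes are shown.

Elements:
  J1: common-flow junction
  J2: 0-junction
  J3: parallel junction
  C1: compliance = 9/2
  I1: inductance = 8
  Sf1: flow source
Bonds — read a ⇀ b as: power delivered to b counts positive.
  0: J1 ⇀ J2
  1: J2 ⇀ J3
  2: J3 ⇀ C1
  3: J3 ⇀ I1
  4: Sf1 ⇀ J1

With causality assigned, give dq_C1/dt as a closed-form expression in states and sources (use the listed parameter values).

b4 stroke at Sf1  (Sf1: flow source, stroke at near end)
b0 stroke at J1  (common-f at J1 fixed by 4)
b1 stroke at J2  (J2 needs exactly one e-in)
b2 stroke at J3  (C1: C, integral causality)
b3 stroke at I1  (J3 effort already set via bond 2)

dq_C1/dt = F_Sf1 - p_I1/8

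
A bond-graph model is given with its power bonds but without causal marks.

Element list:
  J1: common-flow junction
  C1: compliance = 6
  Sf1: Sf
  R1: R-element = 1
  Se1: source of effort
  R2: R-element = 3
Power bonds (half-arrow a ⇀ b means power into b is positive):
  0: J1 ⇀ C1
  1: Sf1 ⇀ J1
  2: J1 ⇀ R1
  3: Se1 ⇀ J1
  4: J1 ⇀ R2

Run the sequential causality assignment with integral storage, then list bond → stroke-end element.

#1 stroke→Sf1  (Sf1 (Sf) sets flow on bond)
#3 stroke→J1  (Se1 (Se) sets effort on bond)
#0 stroke→J1  (J1: bond 1 brought flow, rest push out)
#2 stroke→J1  (1-jn J1 has f-setter on 1)
#4 stroke→J1  (common-f at J1 fixed by 1)

b0 stroke→J1
b1 stroke→Sf1
b2 stroke→J1
b3 stroke→J1
b4 stroke→J1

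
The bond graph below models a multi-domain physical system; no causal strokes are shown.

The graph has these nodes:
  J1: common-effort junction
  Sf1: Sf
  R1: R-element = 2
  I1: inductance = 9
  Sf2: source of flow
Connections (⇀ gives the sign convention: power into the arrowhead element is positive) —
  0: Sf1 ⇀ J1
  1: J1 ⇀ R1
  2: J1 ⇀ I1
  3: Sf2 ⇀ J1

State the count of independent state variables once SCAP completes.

β0 →Sf1  (Sf1 (Sf) sets flow on bond)
β3 →Sf2  (Sf2 (Sf) sets flow on bond)
β2 →I1  (I1 integral (f out))
β1 →J1  (only one effort-in slot at J1)

1  (I1 all integral)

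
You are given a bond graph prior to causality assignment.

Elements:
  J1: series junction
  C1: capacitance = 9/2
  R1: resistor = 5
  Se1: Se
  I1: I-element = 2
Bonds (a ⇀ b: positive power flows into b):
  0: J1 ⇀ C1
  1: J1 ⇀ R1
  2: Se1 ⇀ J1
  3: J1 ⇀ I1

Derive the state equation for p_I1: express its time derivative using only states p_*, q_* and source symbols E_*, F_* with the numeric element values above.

bond 2 stroke→J1  (Se1 fixes effort; stroke away)
bond 0 stroke→J1  (C1 integral (e out))
bond 3 stroke→I1  (prefer integral on I1)
bond 1 stroke→J1  (common-f at J1 fixed by 3)

dp_I1/dt = E_Se1 - 5*p_I1/2 - 2*q_C1/9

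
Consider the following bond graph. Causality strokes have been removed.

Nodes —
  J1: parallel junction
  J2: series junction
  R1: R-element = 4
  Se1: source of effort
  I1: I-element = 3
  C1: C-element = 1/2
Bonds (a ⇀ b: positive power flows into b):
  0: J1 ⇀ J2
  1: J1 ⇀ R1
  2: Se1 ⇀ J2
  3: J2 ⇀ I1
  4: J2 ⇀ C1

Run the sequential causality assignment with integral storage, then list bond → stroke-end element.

β0 stroke→J2
β1 stroke→J1
β2 stroke→J2
β3 stroke→I1
β4 stroke→J2

b2 stroke at J2  (Se1: effort source, stroke at far end)
b3 stroke at I1  (I1: I, integral causality)
b0 stroke at J2  (common-f at J2 fixed by 3)
b4 stroke at J2  (J2 flow already set via bond 3)
b1 stroke at J1  (J1 needs exactly one e-in)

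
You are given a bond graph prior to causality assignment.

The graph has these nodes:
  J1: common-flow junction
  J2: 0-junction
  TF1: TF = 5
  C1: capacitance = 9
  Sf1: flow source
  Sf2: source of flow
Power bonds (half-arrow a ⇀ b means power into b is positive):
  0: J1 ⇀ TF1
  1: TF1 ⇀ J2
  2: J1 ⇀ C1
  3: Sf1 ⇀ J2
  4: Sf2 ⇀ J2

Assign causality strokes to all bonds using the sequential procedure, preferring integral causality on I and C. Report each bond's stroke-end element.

b3 →Sf1  (Sf1 (Sf) sets flow on bond)
b4 →Sf2  (Sf2 fixes flow; stroke at Sf2)
b1 →J2  (closing 0-jn rule on J2)
b0 →TF1  (TF TF1: opposite of bond 1)
b2 →J1  (common-f at J1 fixed by 0)

β0 stroke→TF1
β1 stroke→J2
β2 stroke→J1
β3 stroke→Sf1
β4 stroke→Sf2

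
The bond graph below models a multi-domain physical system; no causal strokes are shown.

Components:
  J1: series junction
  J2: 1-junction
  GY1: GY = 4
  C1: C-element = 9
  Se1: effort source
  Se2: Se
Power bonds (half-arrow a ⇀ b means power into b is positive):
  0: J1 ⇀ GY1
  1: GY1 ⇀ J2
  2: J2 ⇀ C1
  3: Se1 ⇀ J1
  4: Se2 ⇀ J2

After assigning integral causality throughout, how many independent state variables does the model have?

β3 stroke at J1  (source Se1 imposes e)
β4 stroke at J2  (source Se2 imposes e)
β0 stroke at GY1  (J1: last free bond brings flow in)
β1 stroke at GY1  (GY1 both-in/both-out from 0)
β2 stroke at J2  (J2: bond 1 brought flow, rest push out)

1  (C1 all integral)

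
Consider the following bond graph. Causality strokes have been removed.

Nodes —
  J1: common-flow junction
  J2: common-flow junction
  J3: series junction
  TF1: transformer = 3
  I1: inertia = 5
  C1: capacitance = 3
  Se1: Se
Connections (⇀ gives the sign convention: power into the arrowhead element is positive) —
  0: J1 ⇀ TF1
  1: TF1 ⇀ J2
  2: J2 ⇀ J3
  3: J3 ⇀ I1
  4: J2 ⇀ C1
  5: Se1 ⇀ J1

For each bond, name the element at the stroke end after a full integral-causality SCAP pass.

b5 stroke→J1  (Se1: effort source, stroke at far end)
b0 stroke→TF1  (only one flow-in slot at J1)
b1 stroke→J2  (TF1 one-in-one-out from 0)
b3 stroke→I1  (I1 outputs flow p/I1)
b2 stroke→J3  (1-jn J3 has f-setter on 3)
b4 stroke→J2  (1-jn J2 has f-setter on 2)

#0 stroke at TF1
#1 stroke at J2
#2 stroke at J3
#3 stroke at I1
#4 stroke at J2
#5 stroke at J1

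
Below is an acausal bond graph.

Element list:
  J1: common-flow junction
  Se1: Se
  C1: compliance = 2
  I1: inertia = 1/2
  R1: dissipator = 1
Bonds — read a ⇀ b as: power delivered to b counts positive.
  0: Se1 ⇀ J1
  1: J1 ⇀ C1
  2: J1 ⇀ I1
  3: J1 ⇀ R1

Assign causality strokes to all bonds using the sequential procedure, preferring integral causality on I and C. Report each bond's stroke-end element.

β0 stroke→J1  (Se1 fixes effort; stroke away)
β1 stroke→J1  (C1: C, integral causality)
β2 stroke→I1  (I1 integral (f out))
β3 stroke→J1  (J1 flow already set via bond 2)

bond 0 stroke→J1
bond 1 stroke→J1
bond 2 stroke→I1
bond 3 stroke→J1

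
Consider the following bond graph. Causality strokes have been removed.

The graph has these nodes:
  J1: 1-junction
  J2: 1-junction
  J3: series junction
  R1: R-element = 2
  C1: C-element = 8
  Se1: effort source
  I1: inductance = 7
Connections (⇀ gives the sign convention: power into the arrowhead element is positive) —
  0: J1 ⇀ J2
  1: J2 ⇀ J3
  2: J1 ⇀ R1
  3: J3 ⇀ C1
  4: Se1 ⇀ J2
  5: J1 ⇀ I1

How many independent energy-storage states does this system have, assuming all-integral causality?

bond 4 →J2  (Se1 (Se) sets effort on bond)
bond 3 →J3  (prefer integral on C1)
bond 1 →J2  (closing 1-jn rule on J3)
bond 0 →J1  (J2 needs exactly one f-in)
bond 5 →I1  (I1 outputs flow p/I1)
bond 2 →J1  (J1 flow already set via bond 5)

2  (C1, I1 all integral)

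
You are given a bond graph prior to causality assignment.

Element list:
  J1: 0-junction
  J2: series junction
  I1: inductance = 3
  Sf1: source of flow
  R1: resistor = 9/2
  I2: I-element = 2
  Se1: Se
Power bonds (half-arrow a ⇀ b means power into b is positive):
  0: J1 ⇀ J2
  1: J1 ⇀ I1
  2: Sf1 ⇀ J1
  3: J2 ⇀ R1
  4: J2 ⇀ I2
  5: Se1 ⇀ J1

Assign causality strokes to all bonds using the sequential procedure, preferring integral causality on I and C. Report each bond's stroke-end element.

b2 stroke at Sf1  (source Sf1 imposes f)
b5 stroke at J1  (Se1: effort source, stroke at far end)
b0 stroke at J2  (common-e at J1 fixed by 5)
b1 stroke at I1  (common-e at J1 fixed by 5)
b4 stroke at I2  (I2 outputs flow p/I2)
b3 stroke at J2  (common-f at J2 fixed by 4)

#0 stroke at J2
#1 stroke at I1
#2 stroke at Sf1
#3 stroke at J2
#4 stroke at I2
#5 stroke at J1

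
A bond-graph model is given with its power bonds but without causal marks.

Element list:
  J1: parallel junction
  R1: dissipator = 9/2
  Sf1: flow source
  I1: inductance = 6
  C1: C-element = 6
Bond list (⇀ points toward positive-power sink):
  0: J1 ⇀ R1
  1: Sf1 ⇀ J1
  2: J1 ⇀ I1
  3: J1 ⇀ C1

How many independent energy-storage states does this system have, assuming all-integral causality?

2  (C1, I1 all integral)

β1 stroke→Sf1  (Sf1 (Sf) sets flow on bond)
β2 stroke→I1  (I1 outputs flow p/I1)
β3 stroke→J1  (prefer integral on C1)
β0 stroke→R1  (J1 effort already set via bond 3)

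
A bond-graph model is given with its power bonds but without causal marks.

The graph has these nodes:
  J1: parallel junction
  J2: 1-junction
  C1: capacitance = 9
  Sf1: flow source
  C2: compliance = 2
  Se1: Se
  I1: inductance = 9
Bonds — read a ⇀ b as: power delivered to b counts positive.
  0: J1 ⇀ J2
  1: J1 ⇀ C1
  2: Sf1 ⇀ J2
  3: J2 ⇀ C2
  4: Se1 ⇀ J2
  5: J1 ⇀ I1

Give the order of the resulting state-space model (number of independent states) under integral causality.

b2 stroke→Sf1  (Sf1 fixes flow; stroke at Sf1)
b4 stroke→J2  (Se1 fixes effort; stroke away)
b0 stroke→J2  (J2: bond 2 brought flow, rest push out)
b3 stroke→J2  (1-jn J2 has f-setter on 2)
b1 stroke→J1  (prefer integral on C1)
b5 stroke→I1  (common-e at J1 fixed by 1)

3  (C1, C2, I1 all integral)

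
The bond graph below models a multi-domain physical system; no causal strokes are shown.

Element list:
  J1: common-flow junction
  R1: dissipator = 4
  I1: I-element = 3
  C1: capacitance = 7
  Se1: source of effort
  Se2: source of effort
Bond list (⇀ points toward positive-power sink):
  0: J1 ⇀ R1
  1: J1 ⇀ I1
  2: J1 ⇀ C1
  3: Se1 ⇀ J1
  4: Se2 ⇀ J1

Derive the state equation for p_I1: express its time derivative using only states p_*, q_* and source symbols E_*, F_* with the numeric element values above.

dp_I1/dt = E_Se1 + E_Se2 - 4*p_I1/3 - q_C1/7

#3 stroke at J1  (Se1: effort source, stroke at far end)
#4 stroke at J1  (Se2 (Se) sets effort on bond)
#1 stroke at I1  (prefer integral on I1)
#0 stroke at J1  (common-f at J1 fixed by 1)
#2 stroke at J1  (J1: bond 1 brought flow, rest push out)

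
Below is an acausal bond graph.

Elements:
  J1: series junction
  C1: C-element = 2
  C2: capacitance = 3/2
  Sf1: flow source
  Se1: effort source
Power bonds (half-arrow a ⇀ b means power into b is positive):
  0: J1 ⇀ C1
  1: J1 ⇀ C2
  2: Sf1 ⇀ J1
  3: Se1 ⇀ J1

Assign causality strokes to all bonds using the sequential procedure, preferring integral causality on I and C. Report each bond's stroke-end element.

bond 0 →J1
bond 1 →J1
bond 2 →Sf1
bond 3 →J1

β2 →Sf1  (Sf1 (Sf) sets flow on bond)
β3 →J1  (source Se1 imposes e)
β0 →J1  (J1 flow already set via bond 2)
β1 →J1  (1-jn J1 has f-setter on 2)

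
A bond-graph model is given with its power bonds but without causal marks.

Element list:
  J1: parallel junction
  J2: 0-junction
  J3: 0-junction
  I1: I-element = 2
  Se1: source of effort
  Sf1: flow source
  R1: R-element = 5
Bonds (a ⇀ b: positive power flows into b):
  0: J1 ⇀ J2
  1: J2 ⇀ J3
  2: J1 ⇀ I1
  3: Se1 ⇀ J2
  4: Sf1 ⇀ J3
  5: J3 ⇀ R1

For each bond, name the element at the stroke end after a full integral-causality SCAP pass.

bond 3 |J2  (Se1 fixes effort; stroke away)
bond 4 |Sf1  (source Sf1 imposes f)
bond 0 |J1  (J2: bond 3 brought effort, rest push out)
bond 1 |J3  (J2: bond 3 brought effort, rest push out)
bond 5 |R1  (J3: bond 1 brought effort, rest push out)
bond 2 |I1  (0-jn J1 has e-setter on 0)

β0 stroke→J1
β1 stroke→J3
β2 stroke→I1
β3 stroke→J2
β4 stroke→Sf1
β5 stroke→R1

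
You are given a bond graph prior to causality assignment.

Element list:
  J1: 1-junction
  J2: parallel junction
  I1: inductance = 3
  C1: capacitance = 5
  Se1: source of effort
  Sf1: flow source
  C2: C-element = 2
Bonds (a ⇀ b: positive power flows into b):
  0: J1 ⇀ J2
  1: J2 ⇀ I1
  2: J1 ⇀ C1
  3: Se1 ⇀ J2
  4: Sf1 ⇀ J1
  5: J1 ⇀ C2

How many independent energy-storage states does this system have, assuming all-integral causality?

3  (C1, C2, I1 all integral)

#3 |J2  (source Se1 imposes e)
#4 |Sf1  (Sf1 (Sf) sets flow on bond)
#0 |J1  (J1: bond 4 brought flow, rest push out)
#2 |J1  (common-f at J1 fixed by 4)
#5 |J1  (1-jn J1 has f-setter on 4)
#1 |I1  (common-e at J2 fixed by 3)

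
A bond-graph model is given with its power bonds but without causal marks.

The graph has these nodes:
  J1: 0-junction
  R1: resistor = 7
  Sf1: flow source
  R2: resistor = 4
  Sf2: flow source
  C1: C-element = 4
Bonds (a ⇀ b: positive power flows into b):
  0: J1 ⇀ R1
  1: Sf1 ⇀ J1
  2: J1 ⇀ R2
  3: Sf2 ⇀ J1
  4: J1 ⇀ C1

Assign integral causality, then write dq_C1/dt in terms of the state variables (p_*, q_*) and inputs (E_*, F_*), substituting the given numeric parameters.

dq_C1/dt = F_Sf1 + F_Sf2 - 11*q_C1/112

#1 →Sf1  (Sf1: flow source, stroke at near end)
#3 →Sf2  (Sf2 (Sf) sets flow on bond)
#4 →J1  (C1 outputs effort q/C1)
#0 →R1  (0-jn J1 has e-setter on 4)
#2 →R2  (J1: bond 4 brought effort, rest push out)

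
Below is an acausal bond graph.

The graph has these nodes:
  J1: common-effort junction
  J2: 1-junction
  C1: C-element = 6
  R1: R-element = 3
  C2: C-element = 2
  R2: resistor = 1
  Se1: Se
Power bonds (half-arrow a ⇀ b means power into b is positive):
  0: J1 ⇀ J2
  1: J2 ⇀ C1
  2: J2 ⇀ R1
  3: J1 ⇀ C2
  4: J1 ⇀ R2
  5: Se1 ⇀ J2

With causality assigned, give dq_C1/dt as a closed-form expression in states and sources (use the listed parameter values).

dq_C1/dt = E_Se1/3 - q_C1/18 + q_C2/6

#5 stroke→J2  (Se1: effort source, stroke at far end)
#1 stroke→J2  (C1 outputs effort q/C1)
#3 stroke→J1  (C2: C, integral causality)
#0 stroke→J2  (J1 effort already set via bond 3)
#4 stroke→R2  (0-jn J1 has e-setter on 3)
#2 stroke→R1  (closing 1-jn rule on J2)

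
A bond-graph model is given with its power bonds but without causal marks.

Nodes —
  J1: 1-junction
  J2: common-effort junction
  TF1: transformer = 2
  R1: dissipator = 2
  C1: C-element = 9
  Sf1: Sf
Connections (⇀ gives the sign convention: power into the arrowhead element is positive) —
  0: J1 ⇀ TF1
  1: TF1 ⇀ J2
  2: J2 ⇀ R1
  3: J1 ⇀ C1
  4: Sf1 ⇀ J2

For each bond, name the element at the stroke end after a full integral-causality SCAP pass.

bond 0 |TF1
bond 1 |J2
bond 2 |R1
bond 3 |J1
bond 4 |Sf1

#4 →Sf1  (Sf1: flow source, stroke at near end)
#3 →J1  (prefer integral on C1)
#0 →TF1  (J1 needs exactly one f-in)
#1 →J2  (TF1 one-in-one-out from 0)
#2 →R1  (common-e at J2 fixed by 1)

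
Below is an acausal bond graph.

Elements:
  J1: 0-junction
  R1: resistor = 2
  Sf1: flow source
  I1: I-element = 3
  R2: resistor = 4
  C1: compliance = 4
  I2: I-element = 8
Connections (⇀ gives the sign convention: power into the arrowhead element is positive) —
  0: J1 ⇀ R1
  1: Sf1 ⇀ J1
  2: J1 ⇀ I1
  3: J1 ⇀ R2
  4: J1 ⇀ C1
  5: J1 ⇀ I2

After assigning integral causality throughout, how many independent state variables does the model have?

#1 stroke at Sf1  (Sf1 (Sf) sets flow on bond)
#2 stroke at I1  (prefer integral on I1)
#4 stroke at J1  (prefer integral on C1)
#0 stroke at R1  (J1 effort already set via bond 4)
#3 stroke at R2  (J1 effort already set via bond 4)
#5 stroke at I2  (0-jn J1 has e-setter on 4)

3  (C1, I1, I2 all integral)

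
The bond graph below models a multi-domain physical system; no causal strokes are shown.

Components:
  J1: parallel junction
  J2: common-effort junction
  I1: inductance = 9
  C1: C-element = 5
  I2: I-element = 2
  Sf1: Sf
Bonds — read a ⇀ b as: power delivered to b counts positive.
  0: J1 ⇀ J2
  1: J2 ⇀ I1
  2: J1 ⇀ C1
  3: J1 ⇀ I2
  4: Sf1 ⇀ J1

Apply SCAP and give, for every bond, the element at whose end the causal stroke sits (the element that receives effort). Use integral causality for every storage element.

β4 stroke→Sf1  (Sf1: flow source, stroke at near end)
β1 stroke→I1  (I1 outputs flow p/I1)
β0 stroke→J2  (closing 0-jn rule on J2)
β2 stroke→J1  (C1 integral (e out))
β3 stroke→I2  (common-e at J1 fixed by 2)

#0 →J2
#1 →I1
#2 →J1
#3 →I2
#4 →Sf1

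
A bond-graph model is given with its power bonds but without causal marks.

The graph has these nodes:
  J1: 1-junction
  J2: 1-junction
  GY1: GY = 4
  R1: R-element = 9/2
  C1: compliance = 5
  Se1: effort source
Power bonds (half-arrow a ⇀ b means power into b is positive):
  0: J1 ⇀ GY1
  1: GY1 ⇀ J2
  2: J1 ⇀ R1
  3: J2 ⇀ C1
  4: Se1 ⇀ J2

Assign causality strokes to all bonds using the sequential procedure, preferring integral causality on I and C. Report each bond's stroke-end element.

b0 |GY1
b1 |GY1
b2 |J1
b3 |J2
b4 |J2

bond 4 |J2  (Se1 fixes effort; stroke away)
bond 3 |J2  (C1: C, integral causality)
bond 1 |GY1  (only one flow-in slot at J2)
bond 0 |GY1  (through GY1, causality inverts; strokes same side of GY1)
bond 2 |J1  (J1 flow already set via bond 0)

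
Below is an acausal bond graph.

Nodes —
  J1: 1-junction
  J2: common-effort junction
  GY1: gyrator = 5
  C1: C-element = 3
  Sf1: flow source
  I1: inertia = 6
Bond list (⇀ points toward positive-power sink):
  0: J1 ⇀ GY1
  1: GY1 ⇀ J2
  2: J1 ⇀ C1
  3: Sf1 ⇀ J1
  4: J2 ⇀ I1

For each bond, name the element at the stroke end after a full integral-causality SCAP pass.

β0 →J1
β1 →J2
β2 →J1
β3 →Sf1
β4 →I1

b3 stroke→Sf1  (Sf1 (Sf) sets flow on bond)
b0 stroke→J1  (J1: bond 3 brought flow, rest push out)
b2 stroke→J1  (J1 flow already set via bond 3)
b1 stroke→J2  (GY1: gyrator matches bond 0)
b4 stroke→I1  (J2 effort already set via bond 1)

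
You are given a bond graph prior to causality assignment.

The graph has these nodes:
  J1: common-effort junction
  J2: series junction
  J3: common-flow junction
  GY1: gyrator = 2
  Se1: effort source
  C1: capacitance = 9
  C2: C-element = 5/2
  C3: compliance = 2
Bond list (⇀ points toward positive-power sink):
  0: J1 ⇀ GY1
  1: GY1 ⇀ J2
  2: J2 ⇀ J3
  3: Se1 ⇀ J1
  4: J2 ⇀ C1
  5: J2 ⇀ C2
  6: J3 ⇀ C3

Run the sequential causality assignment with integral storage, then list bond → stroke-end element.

b0 |GY1
b1 |GY1
b2 |J2
b3 |J1
b4 |J2
b5 |J2
b6 |J3

bond 3 stroke→J1  (source Se1 imposes e)
bond 0 stroke→GY1  (common-e at J1 fixed by 3)
bond 1 stroke→GY1  (through GY1, causality inverts; strokes same side of GY1)
bond 2 stroke→J2  (J2: bond 1 brought flow, rest push out)
bond 4 stroke→J2  (J2: bond 1 brought flow, rest push out)
bond 5 stroke→J2  (J2: bond 1 brought flow, rest push out)
bond 6 stroke→J3  (common-f at J3 fixed by 2)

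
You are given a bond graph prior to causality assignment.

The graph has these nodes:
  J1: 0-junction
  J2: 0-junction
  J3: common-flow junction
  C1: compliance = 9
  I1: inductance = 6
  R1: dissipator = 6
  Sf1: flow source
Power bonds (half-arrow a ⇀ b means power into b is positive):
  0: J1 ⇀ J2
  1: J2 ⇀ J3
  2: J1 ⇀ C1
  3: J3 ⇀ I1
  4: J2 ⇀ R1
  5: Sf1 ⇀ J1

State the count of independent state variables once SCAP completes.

2  (C1, I1 all integral)

#5 |Sf1  (Sf1 (Sf) sets flow on bond)
#2 |J1  (C1 outputs effort q/C1)
#0 |J2  (common-e at J1 fixed by 2)
#1 |J3  (J2 effort already set via bond 0)
#4 |R1  (J2 effort already set via bond 0)
#3 |I1  (only one flow-in slot at J3)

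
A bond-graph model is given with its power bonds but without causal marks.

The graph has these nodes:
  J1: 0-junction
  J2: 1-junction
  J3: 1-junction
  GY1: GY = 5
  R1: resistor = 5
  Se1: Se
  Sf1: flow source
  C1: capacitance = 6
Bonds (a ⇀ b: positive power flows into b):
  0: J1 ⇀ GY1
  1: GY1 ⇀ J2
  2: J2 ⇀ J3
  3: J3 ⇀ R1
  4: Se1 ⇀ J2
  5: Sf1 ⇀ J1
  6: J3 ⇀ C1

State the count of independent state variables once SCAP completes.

b4 stroke→J2  (Se1 (Se) sets effort on bond)
b5 stroke→Sf1  (Sf1 fixes flow; stroke at Sf1)
b0 stroke→J1  (closing 0-jn rule on J1)
b1 stroke→J2  (GY1 both-in/both-out from 0)
b2 stroke→J3  (only one flow-in slot at J2)
b6 stroke→J3  (prefer integral on C1)
b3 stroke→R1  (J3: last free bond brings flow in)

1  (C1 all integral)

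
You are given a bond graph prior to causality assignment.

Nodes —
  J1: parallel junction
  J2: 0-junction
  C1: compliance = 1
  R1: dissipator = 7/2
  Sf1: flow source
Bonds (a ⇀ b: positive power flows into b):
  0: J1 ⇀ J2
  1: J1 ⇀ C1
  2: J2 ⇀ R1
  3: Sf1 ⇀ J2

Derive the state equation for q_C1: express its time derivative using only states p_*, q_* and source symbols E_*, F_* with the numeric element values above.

bond 3 →Sf1  (source Sf1 imposes f)
bond 1 →J1  (C1 outputs effort q/C1)
bond 0 →J2  (common-e at J1 fixed by 1)
bond 2 →R1  (0-jn J2 has e-setter on 0)

dq_C1/dt = F_Sf1 - 2*q_C1/7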